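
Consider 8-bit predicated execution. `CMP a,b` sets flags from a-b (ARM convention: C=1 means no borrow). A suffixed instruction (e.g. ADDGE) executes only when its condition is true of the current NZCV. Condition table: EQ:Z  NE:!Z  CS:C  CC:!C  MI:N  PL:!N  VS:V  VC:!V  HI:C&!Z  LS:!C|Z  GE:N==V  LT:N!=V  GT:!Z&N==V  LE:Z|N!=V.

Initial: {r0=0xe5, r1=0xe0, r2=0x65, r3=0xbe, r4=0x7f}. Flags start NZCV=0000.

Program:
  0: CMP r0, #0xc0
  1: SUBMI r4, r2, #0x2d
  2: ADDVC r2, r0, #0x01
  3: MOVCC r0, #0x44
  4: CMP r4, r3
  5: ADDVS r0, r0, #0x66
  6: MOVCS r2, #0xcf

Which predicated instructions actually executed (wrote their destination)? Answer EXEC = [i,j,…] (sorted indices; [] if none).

EXEC = [2,5]

0: ✓ CMP  NZCV=0010
1: · SUBMI
2: ✓ ADDVC  r2←0xe6
3: · MOVCC
4: ✓ CMP  NZCV=1001
5: ✓ ADDVS  r0←0x4b
6: · MOVCS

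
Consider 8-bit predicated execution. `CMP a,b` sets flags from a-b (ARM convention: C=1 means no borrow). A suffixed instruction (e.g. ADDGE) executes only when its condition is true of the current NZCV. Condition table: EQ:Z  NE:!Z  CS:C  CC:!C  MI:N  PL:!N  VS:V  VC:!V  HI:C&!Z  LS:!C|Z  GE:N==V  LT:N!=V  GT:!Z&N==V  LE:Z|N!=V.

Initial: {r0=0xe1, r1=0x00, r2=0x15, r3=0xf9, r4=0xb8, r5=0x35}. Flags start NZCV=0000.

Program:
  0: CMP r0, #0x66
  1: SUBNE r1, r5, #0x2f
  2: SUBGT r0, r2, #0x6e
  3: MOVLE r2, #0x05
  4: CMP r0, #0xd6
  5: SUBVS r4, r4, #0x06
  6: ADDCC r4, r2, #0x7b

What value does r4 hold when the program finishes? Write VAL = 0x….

[0] flags=0011 → (cmp)
[1] flags=0011 NE?T → r1=0x06
[2] flags=0011 GT?F → skip
[3] flags=0011 LE?T → r2=0x05
[4] flags=0010 → (cmp)
[5] flags=0010 VS?F → skip
[6] flags=0010 CC?F → skip

VAL = 0xb8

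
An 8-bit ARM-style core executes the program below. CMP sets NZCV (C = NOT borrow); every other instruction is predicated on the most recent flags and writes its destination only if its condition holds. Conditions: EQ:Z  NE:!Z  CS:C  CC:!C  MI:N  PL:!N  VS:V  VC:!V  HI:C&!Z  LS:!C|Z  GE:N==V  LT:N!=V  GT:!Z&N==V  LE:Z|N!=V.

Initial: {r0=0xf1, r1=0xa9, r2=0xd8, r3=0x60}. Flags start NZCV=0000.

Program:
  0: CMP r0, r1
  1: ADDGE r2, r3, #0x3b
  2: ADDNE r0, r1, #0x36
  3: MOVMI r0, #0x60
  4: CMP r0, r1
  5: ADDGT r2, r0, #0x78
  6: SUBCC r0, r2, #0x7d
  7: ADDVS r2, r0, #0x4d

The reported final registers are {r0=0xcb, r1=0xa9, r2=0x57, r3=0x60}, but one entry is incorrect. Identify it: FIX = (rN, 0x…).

FIX = (r0, 0xdf)

[0] flags=0010 → (cmp)
[1] flags=0010 GE?T → r2=0x9b
[2] flags=0010 NE?T → r0=0xdf
[3] flags=0010 MI?F → skip
[4] flags=0010 → (cmp)
[5] flags=0010 GT?T → r2=0x57
[6] flags=0010 CC?F → skip
[7] flags=0010 VS?F → skip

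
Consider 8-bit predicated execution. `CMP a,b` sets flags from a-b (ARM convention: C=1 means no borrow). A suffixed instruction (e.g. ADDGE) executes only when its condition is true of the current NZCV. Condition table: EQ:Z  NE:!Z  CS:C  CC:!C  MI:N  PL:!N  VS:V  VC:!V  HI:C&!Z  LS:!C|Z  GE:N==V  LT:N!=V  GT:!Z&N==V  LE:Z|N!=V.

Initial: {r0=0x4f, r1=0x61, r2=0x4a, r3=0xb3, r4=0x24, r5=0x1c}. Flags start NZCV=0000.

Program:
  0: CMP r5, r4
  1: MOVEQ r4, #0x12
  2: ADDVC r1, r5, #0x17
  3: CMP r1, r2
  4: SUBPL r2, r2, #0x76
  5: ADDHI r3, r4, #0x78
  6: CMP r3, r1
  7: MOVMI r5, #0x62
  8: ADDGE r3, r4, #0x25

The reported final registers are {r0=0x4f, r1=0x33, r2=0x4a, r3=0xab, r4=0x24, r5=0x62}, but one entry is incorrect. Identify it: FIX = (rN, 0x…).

[0] flags=1000 → (cmp)
[1] flags=1000 EQ?F → skip
[2] flags=1000 VC?T → r1=0x33
[3] flags=1000 → (cmp)
[4] flags=1000 PL?F → skip
[5] flags=1000 HI?F → skip
[6] flags=1010 → (cmp)
[7] flags=1010 MI?T → r5=0x62
[8] flags=1010 GE?F → skip

FIX = (r3, 0xb3)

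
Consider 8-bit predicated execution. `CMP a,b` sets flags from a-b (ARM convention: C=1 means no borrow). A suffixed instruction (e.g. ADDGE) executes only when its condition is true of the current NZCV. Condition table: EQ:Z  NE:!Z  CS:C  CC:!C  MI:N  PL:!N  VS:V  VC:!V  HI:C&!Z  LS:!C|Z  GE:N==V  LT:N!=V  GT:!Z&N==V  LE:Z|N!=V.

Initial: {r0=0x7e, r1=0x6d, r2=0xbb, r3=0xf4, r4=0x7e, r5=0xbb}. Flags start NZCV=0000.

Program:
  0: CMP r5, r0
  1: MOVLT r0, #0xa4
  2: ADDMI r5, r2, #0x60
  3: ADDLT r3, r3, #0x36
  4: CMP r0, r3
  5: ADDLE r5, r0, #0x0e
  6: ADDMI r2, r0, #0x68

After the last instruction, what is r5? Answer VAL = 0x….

VAL = 0xb2

0: ✓ CMP  NZCV=0011
1: ✓ MOVLT  r0←0xa4
2: · ADDMI
3: ✓ ADDLT  r3←0x2a
4: ✓ CMP  NZCV=0011
5: ✓ ADDLE  r5←0xb2
6: · ADDMI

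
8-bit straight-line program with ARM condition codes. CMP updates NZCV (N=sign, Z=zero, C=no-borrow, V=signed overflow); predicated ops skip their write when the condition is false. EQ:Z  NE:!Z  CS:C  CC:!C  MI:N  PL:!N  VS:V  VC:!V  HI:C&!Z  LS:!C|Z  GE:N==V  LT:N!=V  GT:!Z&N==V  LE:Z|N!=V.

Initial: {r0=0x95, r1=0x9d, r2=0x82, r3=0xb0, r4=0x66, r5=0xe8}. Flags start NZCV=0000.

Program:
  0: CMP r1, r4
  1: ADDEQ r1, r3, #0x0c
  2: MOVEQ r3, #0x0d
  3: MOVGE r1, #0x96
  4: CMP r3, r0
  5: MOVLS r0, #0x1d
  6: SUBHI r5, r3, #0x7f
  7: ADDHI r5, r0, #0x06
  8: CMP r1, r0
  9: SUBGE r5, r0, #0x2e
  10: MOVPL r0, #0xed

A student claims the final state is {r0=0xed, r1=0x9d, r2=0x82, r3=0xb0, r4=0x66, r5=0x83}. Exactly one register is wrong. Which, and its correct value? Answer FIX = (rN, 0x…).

0: ✓ CMP  NZCV=0011
1: · ADDEQ
2: · MOVEQ
3: · MOVGE
4: ✓ CMP  NZCV=0010
5: · MOVLS
6: ✓ SUBHI  r5←0x31
7: ✓ ADDHI  r5←0x9b
8: ✓ CMP  NZCV=0010
9: ✓ SUBGE  r5←0x67
10: ✓ MOVPL  r0←0xed

FIX = (r5, 0x67)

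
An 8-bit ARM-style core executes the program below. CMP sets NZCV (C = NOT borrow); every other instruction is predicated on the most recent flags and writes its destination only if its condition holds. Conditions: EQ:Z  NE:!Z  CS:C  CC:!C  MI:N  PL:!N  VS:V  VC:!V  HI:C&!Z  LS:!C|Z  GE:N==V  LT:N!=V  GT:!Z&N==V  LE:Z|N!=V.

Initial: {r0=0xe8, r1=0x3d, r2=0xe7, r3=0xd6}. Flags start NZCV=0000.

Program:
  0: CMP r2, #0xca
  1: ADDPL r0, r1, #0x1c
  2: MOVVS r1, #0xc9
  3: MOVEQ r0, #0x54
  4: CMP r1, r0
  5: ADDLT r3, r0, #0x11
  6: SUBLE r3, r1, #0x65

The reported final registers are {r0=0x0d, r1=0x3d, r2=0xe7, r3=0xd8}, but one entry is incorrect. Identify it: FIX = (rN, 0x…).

FIX = (r0, 0x59)

0: ✓ CMP  NZCV=0010
1: ✓ ADDPL  r0←0x59
2: · MOVVS
3: · MOVEQ
4: ✓ CMP  NZCV=1000
5: ✓ ADDLT  r3←0x6a
6: ✓ SUBLE  r3←0xd8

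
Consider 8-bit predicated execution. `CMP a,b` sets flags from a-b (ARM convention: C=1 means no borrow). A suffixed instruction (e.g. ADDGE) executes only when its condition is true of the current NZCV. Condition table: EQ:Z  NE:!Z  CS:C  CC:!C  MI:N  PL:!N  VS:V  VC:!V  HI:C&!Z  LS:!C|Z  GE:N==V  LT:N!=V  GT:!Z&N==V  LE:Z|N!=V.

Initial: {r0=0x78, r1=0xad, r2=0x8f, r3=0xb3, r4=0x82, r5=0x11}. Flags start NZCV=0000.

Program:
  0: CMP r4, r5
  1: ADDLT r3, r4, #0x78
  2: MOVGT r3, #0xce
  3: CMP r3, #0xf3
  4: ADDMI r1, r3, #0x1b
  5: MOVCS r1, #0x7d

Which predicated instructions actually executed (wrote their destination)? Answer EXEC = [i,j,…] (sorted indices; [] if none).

[0] flags=0011 → (cmp)
[1] flags=0011 LT?T → r3=0xfa
[2] flags=0011 GT?F → skip
[3] flags=0010 → (cmp)
[4] flags=0010 MI?F → skip
[5] flags=0010 CS?T → r1=0x7d

EXEC = [1,5]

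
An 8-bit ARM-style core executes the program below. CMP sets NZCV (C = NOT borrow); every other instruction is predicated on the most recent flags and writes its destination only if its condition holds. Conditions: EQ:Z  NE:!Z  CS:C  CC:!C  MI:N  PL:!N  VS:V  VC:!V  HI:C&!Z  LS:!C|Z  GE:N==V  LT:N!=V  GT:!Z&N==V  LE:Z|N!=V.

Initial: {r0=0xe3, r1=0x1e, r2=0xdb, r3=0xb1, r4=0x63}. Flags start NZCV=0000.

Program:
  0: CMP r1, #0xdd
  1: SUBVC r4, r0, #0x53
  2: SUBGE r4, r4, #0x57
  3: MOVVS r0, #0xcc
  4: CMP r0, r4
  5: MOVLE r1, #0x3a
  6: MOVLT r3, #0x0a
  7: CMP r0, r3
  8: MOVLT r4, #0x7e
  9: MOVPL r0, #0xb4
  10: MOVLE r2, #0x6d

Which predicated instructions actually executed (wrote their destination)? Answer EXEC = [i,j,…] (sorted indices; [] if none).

EXEC = [1,2,5,6,8,10]

[0] flags=0000 → (cmp)
[1] flags=0000 VC?T → r4=0x90
[2] flags=0000 GE?T → r4=0x39
[3] flags=0000 VS?F → skip
[4] flags=1010 → (cmp)
[5] flags=1010 LE?T → r1=0x3a
[6] flags=1010 LT?T → r3=0x0a
[7] flags=1010 → (cmp)
[8] flags=1010 LT?T → r4=0x7e
[9] flags=1010 PL?F → skip
[10] flags=1010 LE?T → r2=0x6d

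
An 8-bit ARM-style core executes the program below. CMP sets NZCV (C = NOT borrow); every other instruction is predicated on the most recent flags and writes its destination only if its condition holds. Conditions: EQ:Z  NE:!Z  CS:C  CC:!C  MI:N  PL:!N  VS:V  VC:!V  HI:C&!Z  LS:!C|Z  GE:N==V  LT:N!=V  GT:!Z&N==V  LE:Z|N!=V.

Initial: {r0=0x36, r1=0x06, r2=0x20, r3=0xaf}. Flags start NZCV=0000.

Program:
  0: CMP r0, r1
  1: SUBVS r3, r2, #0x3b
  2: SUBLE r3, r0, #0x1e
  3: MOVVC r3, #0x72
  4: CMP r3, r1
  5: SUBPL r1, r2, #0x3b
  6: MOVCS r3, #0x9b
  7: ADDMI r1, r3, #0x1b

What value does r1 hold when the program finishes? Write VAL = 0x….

[0] flags=0010 → (cmp)
[1] flags=0010 VS?F → skip
[2] flags=0010 LE?F → skip
[3] flags=0010 VC?T → r3=0x72
[4] flags=0010 → (cmp)
[5] flags=0010 PL?T → r1=0xe5
[6] flags=0010 CS?T → r3=0x9b
[7] flags=0010 MI?F → skip

VAL = 0xe5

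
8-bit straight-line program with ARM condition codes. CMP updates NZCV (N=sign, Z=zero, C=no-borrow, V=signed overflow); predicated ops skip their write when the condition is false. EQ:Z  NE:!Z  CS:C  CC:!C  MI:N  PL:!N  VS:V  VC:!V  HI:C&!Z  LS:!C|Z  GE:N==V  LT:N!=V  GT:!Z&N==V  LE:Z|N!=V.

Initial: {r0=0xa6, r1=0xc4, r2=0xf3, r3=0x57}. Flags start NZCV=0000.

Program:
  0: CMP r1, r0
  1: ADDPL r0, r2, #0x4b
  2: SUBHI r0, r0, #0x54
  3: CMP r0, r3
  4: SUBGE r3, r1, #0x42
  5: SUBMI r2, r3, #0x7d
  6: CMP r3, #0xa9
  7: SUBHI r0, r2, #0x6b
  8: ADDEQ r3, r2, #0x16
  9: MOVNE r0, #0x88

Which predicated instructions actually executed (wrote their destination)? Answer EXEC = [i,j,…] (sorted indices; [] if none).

0: ✓ CMP  NZCV=0010
1: ✓ ADDPL  r0←0x3e
2: ✓ SUBHI  r0←0xea
3: ✓ CMP  NZCV=1010
4: · SUBGE
5: ✓ SUBMI  r2←0xda
6: ✓ CMP  NZCV=1001
7: · SUBHI
8: · ADDEQ
9: ✓ MOVNE  r0←0x88

EXEC = [1,2,5,9]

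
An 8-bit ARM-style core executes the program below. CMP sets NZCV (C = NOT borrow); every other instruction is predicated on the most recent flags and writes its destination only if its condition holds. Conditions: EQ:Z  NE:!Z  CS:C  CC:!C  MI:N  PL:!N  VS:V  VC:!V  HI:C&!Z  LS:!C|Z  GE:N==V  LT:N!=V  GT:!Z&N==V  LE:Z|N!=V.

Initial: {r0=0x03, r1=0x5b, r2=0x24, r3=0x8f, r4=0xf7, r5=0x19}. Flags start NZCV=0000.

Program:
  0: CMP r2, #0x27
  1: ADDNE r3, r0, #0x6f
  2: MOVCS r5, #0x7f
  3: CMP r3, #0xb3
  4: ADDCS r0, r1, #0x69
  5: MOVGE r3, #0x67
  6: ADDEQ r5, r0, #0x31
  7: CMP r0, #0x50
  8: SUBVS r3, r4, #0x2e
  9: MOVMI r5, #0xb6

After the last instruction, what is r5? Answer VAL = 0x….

VAL = 0xb6

[0] flags=1000 → (cmp)
[1] flags=1000 NE?T → r3=0x72
[2] flags=1000 CS?F → skip
[3] flags=1001 → (cmp)
[4] flags=1001 CS?F → skip
[5] flags=1001 GE?T → r3=0x67
[6] flags=1001 EQ?F → skip
[7] flags=1000 → (cmp)
[8] flags=1000 VS?F → skip
[9] flags=1000 MI?T → r5=0xb6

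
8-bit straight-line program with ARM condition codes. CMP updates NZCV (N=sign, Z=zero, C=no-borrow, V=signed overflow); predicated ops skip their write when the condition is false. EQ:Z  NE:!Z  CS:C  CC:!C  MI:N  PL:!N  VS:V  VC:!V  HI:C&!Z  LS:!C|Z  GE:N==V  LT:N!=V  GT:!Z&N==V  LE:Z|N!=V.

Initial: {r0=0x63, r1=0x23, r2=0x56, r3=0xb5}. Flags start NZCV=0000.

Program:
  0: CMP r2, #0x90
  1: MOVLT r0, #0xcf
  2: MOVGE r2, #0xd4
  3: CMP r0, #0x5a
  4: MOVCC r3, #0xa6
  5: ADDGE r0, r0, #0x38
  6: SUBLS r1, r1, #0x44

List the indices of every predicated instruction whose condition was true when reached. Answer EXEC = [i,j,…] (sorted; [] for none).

[0] flags=1001 → (cmp)
[1] flags=1001 LT?F → skip
[2] flags=1001 GE?T → r2=0xd4
[3] flags=0010 → (cmp)
[4] flags=0010 CC?F → skip
[5] flags=0010 GE?T → r0=0x9b
[6] flags=0010 LS?F → skip

EXEC = [2,5]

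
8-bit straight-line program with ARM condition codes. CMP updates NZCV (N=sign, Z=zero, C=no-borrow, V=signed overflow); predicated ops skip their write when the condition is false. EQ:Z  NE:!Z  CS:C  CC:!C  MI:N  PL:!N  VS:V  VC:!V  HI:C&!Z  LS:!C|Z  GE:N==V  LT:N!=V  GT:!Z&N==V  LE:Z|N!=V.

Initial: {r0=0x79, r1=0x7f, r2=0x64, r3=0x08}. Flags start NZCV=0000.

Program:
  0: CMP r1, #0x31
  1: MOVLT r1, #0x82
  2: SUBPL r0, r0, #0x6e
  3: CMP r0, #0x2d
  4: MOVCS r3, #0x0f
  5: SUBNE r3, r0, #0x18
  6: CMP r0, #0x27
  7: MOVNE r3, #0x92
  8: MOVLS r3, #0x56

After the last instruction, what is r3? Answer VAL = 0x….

0: ✓ CMP  NZCV=0010
1: · MOVLT
2: ✓ SUBPL  r0←0x0b
3: ✓ CMP  NZCV=1000
4: · MOVCS
5: ✓ SUBNE  r3←0xf3
6: ✓ CMP  NZCV=1000
7: ✓ MOVNE  r3←0x92
8: ✓ MOVLS  r3←0x56

VAL = 0x56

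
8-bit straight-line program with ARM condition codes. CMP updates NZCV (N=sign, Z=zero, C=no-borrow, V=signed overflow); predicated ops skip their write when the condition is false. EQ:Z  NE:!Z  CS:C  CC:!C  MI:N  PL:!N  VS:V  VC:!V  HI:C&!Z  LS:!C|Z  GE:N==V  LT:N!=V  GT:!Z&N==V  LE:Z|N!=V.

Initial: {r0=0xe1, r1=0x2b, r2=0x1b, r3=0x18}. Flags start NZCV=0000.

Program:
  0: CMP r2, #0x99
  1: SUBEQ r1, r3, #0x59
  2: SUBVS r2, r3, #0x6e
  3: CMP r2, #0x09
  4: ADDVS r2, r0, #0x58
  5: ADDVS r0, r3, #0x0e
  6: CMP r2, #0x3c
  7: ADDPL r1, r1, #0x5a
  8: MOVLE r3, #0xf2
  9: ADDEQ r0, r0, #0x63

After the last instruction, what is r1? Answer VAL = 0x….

[0] flags=1001 → (cmp)
[1] flags=1001 EQ?F → skip
[2] flags=1001 VS?T → r2=0xaa
[3] flags=1010 → (cmp)
[4] flags=1010 VS?F → skip
[5] flags=1010 VS?F → skip
[6] flags=0011 → (cmp)
[7] flags=0011 PL?T → r1=0x85
[8] flags=0011 LE?T → r3=0xf2
[9] flags=0011 EQ?F → skip

VAL = 0x85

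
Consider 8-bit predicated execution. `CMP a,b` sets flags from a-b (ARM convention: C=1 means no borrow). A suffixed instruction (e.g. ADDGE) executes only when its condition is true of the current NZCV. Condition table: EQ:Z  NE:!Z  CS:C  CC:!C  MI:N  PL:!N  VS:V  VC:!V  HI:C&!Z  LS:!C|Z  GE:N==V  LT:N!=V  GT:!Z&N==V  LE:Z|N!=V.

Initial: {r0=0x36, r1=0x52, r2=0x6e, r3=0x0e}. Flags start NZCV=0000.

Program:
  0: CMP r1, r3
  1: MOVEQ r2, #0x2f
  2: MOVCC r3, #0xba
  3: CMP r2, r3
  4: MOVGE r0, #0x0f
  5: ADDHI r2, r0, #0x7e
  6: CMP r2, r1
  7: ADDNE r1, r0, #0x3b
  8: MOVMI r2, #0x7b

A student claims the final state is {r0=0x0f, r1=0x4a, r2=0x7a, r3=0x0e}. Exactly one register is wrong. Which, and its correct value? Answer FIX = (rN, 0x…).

FIX = (r2, 0x8d)

0: ✓ CMP  NZCV=0010
1: · MOVEQ
2: · MOVCC
3: ✓ CMP  NZCV=0010
4: ✓ MOVGE  r0←0x0f
5: ✓ ADDHI  r2←0x8d
6: ✓ CMP  NZCV=0011
7: ✓ ADDNE  r1←0x4a
8: · MOVMI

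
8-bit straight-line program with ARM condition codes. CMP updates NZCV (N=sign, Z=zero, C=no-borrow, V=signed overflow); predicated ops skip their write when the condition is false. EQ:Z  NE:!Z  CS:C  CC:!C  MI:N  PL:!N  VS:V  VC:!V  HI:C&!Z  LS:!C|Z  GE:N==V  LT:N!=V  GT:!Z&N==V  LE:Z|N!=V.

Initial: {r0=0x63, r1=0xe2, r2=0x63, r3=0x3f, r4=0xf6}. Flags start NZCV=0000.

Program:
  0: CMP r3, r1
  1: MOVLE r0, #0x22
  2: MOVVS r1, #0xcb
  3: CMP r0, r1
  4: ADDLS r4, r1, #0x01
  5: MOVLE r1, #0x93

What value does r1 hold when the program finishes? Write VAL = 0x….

VAL = 0xe2

[0] flags=0000 → (cmp)
[1] flags=0000 LE?F → skip
[2] flags=0000 VS?F → skip
[3] flags=1001 → (cmp)
[4] flags=1001 LS?T → r4=0xe3
[5] flags=1001 LE?F → skip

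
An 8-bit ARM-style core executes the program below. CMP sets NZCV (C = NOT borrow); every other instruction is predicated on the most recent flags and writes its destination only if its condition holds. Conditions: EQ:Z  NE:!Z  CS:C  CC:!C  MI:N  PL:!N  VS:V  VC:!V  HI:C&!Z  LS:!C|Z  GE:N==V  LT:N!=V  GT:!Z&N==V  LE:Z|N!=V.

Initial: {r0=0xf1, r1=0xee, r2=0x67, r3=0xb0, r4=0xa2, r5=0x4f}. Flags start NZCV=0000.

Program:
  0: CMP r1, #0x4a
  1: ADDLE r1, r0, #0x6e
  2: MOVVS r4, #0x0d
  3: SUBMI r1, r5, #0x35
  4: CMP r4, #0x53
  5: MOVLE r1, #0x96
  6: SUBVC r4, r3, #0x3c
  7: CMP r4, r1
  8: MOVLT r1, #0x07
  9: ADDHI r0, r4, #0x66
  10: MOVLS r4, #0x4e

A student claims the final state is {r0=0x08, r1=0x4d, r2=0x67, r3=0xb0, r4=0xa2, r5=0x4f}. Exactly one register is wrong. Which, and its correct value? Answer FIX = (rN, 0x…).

[0] flags=1010 → (cmp)
[1] flags=1010 LE?T → r1=0x5f
[2] flags=1010 VS?F → skip
[3] flags=1010 MI?T → r1=0x1a
[4] flags=0011 → (cmp)
[5] flags=0011 LE?T → r1=0x96
[6] flags=0011 VC?F → skip
[7] flags=0010 → (cmp)
[8] flags=0010 LT?F → skip
[9] flags=0010 HI?T → r0=0x08
[10] flags=0010 LS?F → skip

FIX = (r1, 0x96)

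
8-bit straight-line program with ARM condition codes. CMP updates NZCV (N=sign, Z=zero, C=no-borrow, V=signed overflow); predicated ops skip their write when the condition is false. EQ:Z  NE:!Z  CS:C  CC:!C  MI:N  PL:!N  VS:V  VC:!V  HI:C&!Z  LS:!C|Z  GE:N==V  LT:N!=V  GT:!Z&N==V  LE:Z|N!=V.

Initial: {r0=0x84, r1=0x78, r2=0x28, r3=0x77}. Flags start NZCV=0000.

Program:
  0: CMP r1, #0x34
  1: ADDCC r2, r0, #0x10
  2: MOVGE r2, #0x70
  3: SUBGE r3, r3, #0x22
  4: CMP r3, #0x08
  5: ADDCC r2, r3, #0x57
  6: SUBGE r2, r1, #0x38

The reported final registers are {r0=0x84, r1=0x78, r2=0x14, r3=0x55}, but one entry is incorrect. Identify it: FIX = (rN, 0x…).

[0] flags=0010 → (cmp)
[1] flags=0010 CC?F → skip
[2] flags=0010 GE?T → r2=0x70
[3] flags=0010 GE?T → r3=0x55
[4] flags=0010 → (cmp)
[5] flags=0010 CC?F → skip
[6] flags=0010 GE?T → r2=0x40

FIX = (r2, 0x40)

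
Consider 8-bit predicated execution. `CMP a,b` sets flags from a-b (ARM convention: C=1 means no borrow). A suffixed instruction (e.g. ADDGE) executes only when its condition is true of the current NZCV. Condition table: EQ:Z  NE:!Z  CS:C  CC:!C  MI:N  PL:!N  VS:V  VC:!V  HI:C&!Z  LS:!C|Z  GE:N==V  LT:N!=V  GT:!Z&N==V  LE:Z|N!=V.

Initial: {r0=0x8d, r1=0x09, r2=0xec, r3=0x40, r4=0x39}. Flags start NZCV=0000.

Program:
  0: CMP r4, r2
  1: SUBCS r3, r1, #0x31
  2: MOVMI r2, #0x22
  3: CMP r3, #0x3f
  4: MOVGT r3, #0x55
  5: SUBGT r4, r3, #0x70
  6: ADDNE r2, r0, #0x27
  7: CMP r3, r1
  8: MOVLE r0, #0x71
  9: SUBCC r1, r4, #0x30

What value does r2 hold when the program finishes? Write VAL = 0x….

VAL = 0xb4

0: ✓ CMP  NZCV=0000
1: · SUBCS
2: · MOVMI
3: ✓ CMP  NZCV=0010
4: ✓ MOVGT  r3←0x55
5: ✓ SUBGT  r4←0xe5
6: ✓ ADDNE  r2←0xb4
7: ✓ CMP  NZCV=0010
8: · MOVLE
9: · SUBCC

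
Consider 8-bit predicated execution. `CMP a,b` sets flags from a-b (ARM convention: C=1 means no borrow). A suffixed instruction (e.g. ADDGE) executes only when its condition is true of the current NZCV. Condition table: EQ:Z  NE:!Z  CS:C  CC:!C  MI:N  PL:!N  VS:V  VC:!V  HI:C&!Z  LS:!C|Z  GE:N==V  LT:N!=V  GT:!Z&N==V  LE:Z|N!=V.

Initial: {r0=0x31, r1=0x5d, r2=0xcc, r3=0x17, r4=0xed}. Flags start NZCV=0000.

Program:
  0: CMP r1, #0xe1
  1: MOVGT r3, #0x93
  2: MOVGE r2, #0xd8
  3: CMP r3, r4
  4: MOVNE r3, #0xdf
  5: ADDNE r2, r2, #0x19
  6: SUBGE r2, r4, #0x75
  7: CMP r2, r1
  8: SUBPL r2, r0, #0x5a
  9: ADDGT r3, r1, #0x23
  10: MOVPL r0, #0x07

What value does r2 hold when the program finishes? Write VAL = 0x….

VAL = 0xf1

[0] flags=0000 → (cmp)
[1] flags=0000 GT?T → r3=0x93
[2] flags=0000 GE?T → r2=0xd8
[3] flags=1000 → (cmp)
[4] flags=1000 NE?T → r3=0xdf
[5] flags=1000 NE?T → r2=0xf1
[6] flags=1000 GE?F → skip
[7] flags=1010 → (cmp)
[8] flags=1010 PL?F → skip
[9] flags=1010 GT?F → skip
[10] flags=1010 PL?F → skip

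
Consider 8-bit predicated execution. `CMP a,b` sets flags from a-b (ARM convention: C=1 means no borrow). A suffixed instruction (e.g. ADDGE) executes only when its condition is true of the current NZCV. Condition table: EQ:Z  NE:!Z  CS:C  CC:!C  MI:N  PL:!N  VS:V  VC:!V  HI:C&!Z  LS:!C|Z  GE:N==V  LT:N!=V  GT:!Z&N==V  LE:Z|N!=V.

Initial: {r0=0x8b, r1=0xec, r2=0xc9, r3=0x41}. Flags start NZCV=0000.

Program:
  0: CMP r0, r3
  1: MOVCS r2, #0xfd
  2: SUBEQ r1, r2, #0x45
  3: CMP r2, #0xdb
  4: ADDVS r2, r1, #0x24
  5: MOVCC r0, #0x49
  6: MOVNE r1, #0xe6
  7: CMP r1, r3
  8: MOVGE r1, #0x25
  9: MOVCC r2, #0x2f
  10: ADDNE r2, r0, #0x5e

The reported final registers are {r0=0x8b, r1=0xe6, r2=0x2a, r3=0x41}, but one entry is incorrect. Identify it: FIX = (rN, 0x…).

FIX = (r2, 0xe9)

0: ✓ CMP  NZCV=0011
1: ✓ MOVCS  r2←0xfd
2: · SUBEQ
3: ✓ CMP  NZCV=0010
4: · ADDVS
5: · MOVCC
6: ✓ MOVNE  r1←0xe6
7: ✓ CMP  NZCV=1010
8: · MOVGE
9: · MOVCC
10: ✓ ADDNE  r2←0xe9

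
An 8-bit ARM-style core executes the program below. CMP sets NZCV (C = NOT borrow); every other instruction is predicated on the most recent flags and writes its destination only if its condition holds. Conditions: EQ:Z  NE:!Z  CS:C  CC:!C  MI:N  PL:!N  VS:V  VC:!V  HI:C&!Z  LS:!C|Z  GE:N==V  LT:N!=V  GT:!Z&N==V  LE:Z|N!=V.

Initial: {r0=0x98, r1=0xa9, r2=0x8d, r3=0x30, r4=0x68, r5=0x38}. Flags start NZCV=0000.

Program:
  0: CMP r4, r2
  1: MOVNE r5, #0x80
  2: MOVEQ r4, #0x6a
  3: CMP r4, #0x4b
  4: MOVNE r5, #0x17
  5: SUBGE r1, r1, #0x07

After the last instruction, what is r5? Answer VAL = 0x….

0: ✓ CMP  NZCV=1001
1: ✓ MOVNE  r5←0x80
2: · MOVEQ
3: ✓ CMP  NZCV=0010
4: ✓ MOVNE  r5←0x17
5: ✓ SUBGE  r1←0xa2

VAL = 0x17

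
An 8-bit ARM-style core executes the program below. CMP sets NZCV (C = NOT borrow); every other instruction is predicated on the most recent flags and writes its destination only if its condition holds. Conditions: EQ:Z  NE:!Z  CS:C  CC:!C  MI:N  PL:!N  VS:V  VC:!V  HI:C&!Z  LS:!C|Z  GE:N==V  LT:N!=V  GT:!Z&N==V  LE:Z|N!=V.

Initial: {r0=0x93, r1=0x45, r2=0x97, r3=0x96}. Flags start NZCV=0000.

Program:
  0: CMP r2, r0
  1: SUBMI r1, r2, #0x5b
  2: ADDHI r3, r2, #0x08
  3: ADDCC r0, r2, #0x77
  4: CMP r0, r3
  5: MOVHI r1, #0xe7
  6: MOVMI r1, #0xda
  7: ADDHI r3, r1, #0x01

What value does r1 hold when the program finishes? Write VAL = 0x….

VAL = 0xda

[0] flags=0010 → (cmp)
[1] flags=0010 MI?F → skip
[2] flags=0010 HI?T → r3=0x9f
[3] flags=0010 CC?F → skip
[4] flags=1000 → (cmp)
[5] flags=1000 HI?F → skip
[6] flags=1000 MI?T → r1=0xda
[7] flags=1000 HI?F → skip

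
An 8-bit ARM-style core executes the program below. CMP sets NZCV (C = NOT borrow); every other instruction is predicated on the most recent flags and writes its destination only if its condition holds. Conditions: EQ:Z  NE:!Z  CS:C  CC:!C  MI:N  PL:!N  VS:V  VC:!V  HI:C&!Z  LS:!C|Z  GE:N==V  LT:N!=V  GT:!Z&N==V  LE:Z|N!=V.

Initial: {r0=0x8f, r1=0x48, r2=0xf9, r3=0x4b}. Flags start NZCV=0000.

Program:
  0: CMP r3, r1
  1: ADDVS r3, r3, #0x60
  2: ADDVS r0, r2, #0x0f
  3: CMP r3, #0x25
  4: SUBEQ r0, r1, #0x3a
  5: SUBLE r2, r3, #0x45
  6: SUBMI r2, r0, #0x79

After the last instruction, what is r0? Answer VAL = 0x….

VAL = 0x8f

[0] flags=0010 → (cmp)
[1] flags=0010 VS?F → skip
[2] flags=0010 VS?F → skip
[3] flags=0010 → (cmp)
[4] flags=0010 EQ?F → skip
[5] flags=0010 LE?F → skip
[6] flags=0010 MI?F → skip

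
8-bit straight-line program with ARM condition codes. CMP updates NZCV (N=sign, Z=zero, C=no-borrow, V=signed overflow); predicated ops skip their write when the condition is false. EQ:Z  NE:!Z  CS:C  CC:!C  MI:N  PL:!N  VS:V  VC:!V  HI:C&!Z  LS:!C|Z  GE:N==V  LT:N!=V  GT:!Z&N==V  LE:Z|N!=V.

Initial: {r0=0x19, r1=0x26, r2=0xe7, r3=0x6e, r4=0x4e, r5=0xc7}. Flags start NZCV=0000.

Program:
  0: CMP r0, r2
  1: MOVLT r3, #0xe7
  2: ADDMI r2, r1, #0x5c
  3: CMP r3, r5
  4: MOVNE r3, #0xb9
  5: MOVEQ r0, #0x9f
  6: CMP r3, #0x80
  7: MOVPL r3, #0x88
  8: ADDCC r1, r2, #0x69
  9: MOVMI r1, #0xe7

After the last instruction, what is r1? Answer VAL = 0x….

0: ✓ CMP  NZCV=0000
1: · MOVLT
2: · ADDMI
3: ✓ CMP  NZCV=1001
4: ✓ MOVNE  r3←0xb9
5: · MOVEQ
6: ✓ CMP  NZCV=0010
7: ✓ MOVPL  r3←0x88
8: · ADDCC
9: · MOVMI

VAL = 0x26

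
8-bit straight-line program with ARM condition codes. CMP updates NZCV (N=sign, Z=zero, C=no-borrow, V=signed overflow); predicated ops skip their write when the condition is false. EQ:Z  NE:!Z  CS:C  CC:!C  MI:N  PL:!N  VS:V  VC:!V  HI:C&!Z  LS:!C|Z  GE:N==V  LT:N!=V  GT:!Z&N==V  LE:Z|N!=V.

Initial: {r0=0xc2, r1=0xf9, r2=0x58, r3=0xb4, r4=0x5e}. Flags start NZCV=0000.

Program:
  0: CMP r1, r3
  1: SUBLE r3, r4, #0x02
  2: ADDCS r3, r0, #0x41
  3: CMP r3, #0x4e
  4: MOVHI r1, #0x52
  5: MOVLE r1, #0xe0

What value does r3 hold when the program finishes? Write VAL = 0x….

0: ✓ CMP  NZCV=0010
1: · SUBLE
2: ✓ ADDCS  r3←0x03
3: ✓ CMP  NZCV=1000
4: · MOVHI
5: ✓ MOVLE  r1←0xe0

VAL = 0x03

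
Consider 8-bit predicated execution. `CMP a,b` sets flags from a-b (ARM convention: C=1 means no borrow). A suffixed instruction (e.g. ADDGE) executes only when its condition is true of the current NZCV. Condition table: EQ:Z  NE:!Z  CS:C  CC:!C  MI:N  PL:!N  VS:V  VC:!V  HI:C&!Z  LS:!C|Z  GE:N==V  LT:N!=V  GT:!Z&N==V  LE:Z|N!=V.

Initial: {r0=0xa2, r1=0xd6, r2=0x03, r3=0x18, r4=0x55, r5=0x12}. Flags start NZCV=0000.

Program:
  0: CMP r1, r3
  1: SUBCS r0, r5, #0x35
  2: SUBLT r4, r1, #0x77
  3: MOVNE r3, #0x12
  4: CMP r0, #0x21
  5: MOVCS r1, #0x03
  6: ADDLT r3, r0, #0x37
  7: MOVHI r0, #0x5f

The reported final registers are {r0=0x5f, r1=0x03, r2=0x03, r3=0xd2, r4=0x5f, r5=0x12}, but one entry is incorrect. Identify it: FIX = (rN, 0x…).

FIX = (r3, 0x14)

[0] flags=1010 → (cmp)
[1] flags=1010 CS?T → r0=0xdd
[2] flags=1010 LT?T → r4=0x5f
[3] flags=1010 NE?T → r3=0x12
[4] flags=1010 → (cmp)
[5] flags=1010 CS?T → r1=0x03
[6] flags=1010 LT?T → r3=0x14
[7] flags=1010 HI?T → r0=0x5f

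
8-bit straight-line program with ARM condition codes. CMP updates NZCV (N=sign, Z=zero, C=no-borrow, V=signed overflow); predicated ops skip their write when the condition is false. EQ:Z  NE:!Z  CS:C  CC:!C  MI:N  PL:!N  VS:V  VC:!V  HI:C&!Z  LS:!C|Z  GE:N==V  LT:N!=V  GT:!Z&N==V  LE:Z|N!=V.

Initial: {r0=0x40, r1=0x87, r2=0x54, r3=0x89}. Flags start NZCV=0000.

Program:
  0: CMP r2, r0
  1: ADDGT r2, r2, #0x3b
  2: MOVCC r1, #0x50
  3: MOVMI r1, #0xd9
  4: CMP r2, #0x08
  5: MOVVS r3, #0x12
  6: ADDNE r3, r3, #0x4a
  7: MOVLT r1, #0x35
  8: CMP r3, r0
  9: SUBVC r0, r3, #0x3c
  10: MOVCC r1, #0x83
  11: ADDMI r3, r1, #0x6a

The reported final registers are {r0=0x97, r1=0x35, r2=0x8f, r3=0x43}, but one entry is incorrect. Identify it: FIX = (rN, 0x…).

FIX = (r3, 0x9f)

0: ✓ CMP  NZCV=0010
1: ✓ ADDGT  r2←0x8f
2: · MOVCC
3: · MOVMI
4: ✓ CMP  NZCV=1010
5: · MOVVS
6: ✓ ADDNE  r3←0xd3
7: ✓ MOVLT  r1←0x35
8: ✓ CMP  NZCV=1010
9: ✓ SUBVC  r0←0x97
10: · MOVCC
11: ✓ ADDMI  r3←0x9f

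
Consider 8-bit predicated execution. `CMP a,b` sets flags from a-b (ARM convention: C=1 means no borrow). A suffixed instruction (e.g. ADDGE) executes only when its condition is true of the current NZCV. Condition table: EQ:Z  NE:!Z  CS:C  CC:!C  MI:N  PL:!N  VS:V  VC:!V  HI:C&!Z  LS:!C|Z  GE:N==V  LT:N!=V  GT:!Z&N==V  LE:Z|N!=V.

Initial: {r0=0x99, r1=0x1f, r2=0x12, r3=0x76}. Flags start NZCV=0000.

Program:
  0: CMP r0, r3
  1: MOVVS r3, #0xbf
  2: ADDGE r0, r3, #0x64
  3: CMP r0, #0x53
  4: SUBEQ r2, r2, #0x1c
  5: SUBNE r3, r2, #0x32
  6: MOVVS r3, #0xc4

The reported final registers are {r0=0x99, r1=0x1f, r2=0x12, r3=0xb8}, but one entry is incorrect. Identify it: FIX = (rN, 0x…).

0: ✓ CMP  NZCV=0011
1: ✓ MOVVS  r3←0xbf
2: · ADDGE
3: ✓ CMP  NZCV=0011
4: · SUBEQ
5: ✓ SUBNE  r3←0xe0
6: ✓ MOVVS  r3←0xc4

FIX = (r3, 0xc4)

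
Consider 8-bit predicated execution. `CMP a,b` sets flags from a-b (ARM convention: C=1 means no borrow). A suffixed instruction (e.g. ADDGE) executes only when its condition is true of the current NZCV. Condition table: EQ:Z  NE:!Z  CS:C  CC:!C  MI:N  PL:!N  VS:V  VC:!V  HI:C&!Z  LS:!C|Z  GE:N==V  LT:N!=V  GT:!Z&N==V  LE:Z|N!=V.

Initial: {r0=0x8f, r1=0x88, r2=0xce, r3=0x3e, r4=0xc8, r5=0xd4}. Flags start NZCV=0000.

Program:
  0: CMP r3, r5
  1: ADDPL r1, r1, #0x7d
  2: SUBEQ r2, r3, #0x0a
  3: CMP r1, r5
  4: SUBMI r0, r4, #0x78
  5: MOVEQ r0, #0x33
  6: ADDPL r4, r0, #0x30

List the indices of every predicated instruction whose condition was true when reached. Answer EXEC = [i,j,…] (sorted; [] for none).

[0] flags=0000 → (cmp)
[1] flags=0000 PL?T → r1=0x05
[2] flags=0000 EQ?F → skip
[3] flags=0000 → (cmp)
[4] flags=0000 MI?F → skip
[5] flags=0000 EQ?F → skip
[6] flags=0000 PL?T → r4=0xbf

EXEC = [1,6]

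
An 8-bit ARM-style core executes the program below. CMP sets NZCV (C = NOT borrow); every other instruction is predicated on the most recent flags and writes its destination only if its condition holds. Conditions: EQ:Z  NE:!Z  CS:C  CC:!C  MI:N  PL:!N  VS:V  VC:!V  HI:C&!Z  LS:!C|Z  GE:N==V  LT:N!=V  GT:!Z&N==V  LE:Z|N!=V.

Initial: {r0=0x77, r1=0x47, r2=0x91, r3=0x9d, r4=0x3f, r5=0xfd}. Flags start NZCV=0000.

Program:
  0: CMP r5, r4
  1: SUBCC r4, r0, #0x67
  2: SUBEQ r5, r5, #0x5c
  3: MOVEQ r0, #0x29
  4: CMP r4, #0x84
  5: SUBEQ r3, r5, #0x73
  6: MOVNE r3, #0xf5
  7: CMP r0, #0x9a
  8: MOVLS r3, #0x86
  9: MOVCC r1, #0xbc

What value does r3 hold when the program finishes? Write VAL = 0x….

0: ✓ CMP  NZCV=1010
1: · SUBCC
2: · SUBEQ
3: · MOVEQ
4: ✓ CMP  NZCV=1001
5: · SUBEQ
6: ✓ MOVNE  r3←0xf5
7: ✓ CMP  NZCV=1001
8: ✓ MOVLS  r3←0x86
9: ✓ MOVCC  r1←0xbc

VAL = 0x86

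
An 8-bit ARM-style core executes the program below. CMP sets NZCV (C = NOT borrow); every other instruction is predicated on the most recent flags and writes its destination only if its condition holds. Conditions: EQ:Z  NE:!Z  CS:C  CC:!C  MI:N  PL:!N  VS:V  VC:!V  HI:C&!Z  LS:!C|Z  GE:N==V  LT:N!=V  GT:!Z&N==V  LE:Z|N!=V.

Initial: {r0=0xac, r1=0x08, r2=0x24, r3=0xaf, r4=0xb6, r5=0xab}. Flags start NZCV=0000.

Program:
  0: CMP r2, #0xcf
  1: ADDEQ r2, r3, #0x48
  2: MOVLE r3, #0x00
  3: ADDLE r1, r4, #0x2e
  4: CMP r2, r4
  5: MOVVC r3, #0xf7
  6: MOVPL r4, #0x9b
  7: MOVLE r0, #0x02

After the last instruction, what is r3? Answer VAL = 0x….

VAL = 0xf7

[0] flags=0000 → (cmp)
[1] flags=0000 EQ?F → skip
[2] flags=0000 LE?F → skip
[3] flags=0000 LE?F → skip
[4] flags=0000 → (cmp)
[5] flags=0000 VC?T → r3=0xf7
[6] flags=0000 PL?T → r4=0x9b
[7] flags=0000 LE?F → skip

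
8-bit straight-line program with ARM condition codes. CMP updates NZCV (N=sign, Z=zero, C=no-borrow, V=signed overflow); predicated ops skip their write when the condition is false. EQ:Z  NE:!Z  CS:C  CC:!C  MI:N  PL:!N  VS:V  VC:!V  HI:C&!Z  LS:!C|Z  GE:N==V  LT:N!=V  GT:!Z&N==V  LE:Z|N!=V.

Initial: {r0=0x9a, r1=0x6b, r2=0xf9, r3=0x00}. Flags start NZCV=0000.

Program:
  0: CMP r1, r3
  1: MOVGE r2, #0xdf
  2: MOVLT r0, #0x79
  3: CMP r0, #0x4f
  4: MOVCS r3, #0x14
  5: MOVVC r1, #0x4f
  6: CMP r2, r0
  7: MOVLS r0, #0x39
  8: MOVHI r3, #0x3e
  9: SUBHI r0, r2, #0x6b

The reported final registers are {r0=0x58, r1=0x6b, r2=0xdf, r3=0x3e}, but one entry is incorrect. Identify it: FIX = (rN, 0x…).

FIX = (r0, 0x74)

0: ✓ CMP  NZCV=0010
1: ✓ MOVGE  r2←0xdf
2: · MOVLT
3: ✓ CMP  NZCV=0011
4: ✓ MOVCS  r3←0x14
5: · MOVVC
6: ✓ CMP  NZCV=0010
7: · MOVLS
8: ✓ MOVHI  r3←0x3e
9: ✓ SUBHI  r0←0x74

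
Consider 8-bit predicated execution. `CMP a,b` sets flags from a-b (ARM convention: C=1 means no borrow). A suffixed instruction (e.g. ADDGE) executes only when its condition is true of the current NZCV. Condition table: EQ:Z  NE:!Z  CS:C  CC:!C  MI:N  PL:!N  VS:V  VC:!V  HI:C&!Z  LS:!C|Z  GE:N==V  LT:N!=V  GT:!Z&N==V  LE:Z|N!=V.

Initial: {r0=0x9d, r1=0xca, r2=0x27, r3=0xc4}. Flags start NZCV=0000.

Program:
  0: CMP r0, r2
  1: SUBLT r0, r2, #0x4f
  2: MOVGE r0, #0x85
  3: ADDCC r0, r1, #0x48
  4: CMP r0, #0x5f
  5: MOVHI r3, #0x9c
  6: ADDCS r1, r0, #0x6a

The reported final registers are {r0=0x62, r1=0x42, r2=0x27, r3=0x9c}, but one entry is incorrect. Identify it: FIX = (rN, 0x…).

0: ✓ CMP  NZCV=0011
1: ✓ SUBLT  r0←0xd8
2: · MOVGE
3: · ADDCC
4: ✓ CMP  NZCV=0011
5: ✓ MOVHI  r3←0x9c
6: ✓ ADDCS  r1←0x42

FIX = (r0, 0xd8)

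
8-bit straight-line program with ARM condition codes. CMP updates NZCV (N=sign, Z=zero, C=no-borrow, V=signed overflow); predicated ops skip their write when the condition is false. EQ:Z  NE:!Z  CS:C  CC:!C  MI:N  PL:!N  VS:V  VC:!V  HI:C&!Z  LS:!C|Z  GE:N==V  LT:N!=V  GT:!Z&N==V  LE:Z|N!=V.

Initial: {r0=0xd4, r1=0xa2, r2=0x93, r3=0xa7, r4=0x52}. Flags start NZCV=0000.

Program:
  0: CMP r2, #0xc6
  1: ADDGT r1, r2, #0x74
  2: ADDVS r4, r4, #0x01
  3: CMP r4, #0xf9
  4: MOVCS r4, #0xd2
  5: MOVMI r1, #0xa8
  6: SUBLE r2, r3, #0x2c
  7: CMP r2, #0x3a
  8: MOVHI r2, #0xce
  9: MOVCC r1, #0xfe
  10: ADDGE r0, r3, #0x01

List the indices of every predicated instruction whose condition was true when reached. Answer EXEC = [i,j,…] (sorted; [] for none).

[0] flags=1000 → (cmp)
[1] flags=1000 GT?F → skip
[2] flags=1000 VS?F → skip
[3] flags=0000 → (cmp)
[4] flags=0000 CS?F → skip
[5] flags=0000 MI?F → skip
[6] flags=0000 LE?F → skip
[7] flags=0011 → (cmp)
[8] flags=0011 HI?T → r2=0xce
[9] flags=0011 CC?F → skip
[10] flags=0011 GE?F → skip

EXEC = [8]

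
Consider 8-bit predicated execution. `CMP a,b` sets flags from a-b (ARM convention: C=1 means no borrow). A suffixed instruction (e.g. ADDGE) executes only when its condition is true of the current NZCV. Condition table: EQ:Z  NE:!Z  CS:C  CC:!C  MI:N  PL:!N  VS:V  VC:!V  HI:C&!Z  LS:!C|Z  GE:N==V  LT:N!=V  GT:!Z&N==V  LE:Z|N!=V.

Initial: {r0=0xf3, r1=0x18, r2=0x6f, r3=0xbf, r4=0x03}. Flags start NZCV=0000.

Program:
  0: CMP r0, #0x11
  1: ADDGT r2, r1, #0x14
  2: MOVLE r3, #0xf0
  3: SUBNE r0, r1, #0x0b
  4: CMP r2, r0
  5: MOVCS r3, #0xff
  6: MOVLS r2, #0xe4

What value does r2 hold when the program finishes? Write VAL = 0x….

VAL = 0x6f

[0] flags=1010 → (cmp)
[1] flags=1010 GT?F → skip
[2] flags=1010 LE?T → r3=0xf0
[3] flags=1010 NE?T → r0=0x0d
[4] flags=0010 → (cmp)
[5] flags=0010 CS?T → r3=0xff
[6] flags=0010 LS?F → skip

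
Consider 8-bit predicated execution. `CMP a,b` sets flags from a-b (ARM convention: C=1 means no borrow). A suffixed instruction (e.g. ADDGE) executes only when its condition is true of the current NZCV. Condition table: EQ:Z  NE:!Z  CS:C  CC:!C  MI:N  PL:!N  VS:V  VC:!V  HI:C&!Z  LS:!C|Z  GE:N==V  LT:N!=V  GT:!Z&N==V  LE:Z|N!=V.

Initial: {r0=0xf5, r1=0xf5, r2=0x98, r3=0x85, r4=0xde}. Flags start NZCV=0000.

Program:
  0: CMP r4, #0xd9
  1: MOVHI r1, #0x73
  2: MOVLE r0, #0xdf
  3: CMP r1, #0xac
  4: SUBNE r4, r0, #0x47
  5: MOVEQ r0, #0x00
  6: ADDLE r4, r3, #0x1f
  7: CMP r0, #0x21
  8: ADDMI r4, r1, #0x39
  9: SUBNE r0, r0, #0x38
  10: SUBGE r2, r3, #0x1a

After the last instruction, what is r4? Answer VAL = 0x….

VAL = 0xac

[0] flags=0010 → (cmp)
[1] flags=0010 HI?T → r1=0x73
[2] flags=0010 LE?F → skip
[3] flags=1001 → (cmp)
[4] flags=1001 NE?T → r4=0xae
[5] flags=1001 EQ?F → skip
[6] flags=1001 LE?F → skip
[7] flags=1010 → (cmp)
[8] flags=1010 MI?T → r4=0xac
[9] flags=1010 NE?T → r0=0xbd
[10] flags=1010 GE?F → skip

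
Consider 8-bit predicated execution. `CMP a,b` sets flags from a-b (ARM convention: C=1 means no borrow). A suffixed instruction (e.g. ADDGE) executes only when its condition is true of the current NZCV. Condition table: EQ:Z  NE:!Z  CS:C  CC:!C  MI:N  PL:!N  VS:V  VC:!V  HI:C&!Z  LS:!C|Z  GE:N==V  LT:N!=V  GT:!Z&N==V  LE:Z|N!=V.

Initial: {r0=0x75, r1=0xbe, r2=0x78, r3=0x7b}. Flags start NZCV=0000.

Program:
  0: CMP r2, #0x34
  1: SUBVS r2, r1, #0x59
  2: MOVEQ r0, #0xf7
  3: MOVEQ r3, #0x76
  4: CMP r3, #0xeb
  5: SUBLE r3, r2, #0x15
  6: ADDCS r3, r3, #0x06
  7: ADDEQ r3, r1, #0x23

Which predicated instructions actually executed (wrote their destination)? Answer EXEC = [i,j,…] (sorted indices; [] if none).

[0] flags=0010 → (cmp)
[1] flags=0010 VS?F → skip
[2] flags=0010 EQ?F → skip
[3] flags=0010 EQ?F → skip
[4] flags=1001 → (cmp)
[5] flags=1001 LE?F → skip
[6] flags=1001 CS?F → skip
[7] flags=1001 EQ?F → skip

EXEC = []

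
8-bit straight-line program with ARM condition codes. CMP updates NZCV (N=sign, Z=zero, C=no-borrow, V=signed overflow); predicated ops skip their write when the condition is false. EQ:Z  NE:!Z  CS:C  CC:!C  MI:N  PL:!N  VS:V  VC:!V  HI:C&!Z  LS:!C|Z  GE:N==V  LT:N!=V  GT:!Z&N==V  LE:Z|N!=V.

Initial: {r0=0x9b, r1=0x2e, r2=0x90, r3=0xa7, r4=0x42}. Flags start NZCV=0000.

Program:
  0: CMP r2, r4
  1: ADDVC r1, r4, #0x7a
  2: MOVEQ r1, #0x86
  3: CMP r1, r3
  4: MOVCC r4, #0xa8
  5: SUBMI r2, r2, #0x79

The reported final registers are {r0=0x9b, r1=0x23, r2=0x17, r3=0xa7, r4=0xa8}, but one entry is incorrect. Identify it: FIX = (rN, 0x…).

FIX = (r1, 0x2e)

[0] flags=0011 → (cmp)
[1] flags=0011 VC?F → skip
[2] flags=0011 EQ?F → skip
[3] flags=1001 → (cmp)
[4] flags=1001 CC?T → r4=0xa8
[5] flags=1001 MI?T → r2=0x17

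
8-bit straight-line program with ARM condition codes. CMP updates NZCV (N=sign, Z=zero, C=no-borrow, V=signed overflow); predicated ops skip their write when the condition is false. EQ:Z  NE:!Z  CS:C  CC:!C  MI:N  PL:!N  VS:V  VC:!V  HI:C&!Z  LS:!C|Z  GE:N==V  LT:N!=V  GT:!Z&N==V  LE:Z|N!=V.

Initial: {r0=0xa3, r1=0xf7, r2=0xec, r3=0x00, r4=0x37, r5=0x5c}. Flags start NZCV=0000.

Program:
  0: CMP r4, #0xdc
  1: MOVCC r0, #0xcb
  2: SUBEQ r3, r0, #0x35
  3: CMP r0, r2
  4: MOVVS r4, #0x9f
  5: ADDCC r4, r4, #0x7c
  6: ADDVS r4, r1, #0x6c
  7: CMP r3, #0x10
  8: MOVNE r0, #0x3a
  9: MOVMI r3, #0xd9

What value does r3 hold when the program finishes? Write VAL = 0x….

0: ✓ CMP  NZCV=0000
1: ✓ MOVCC  r0←0xcb
2: · SUBEQ
3: ✓ CMP  NZCV=1000
4: · MOVVS
5: ✓ ADDCC  r4←0xb3
6: · ADDVS
7: ✓ CMP  NZCV=1000
8: ✓ MOVNE  r0←0x3a
9: ✓ MOVMI  r3←0xd9

VAL = 0xd9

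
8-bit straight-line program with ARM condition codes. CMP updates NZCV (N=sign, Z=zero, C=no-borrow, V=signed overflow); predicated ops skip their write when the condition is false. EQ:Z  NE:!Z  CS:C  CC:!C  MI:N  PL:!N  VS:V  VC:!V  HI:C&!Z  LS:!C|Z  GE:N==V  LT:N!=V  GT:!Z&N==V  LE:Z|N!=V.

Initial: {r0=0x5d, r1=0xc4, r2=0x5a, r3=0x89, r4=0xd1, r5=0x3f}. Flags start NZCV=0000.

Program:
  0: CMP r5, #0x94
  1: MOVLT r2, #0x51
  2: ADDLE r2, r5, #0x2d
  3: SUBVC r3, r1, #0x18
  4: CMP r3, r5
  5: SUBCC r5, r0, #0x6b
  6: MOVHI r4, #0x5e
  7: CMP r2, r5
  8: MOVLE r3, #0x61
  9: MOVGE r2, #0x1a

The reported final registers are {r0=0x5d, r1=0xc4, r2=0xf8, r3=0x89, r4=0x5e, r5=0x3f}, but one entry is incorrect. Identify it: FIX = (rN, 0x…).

FIX = (r2, 0x1a)

[0] flags=1001 → (cmp)
[1] flags=1001 LT?F → skip
[2] flags=1001 LE?F → skip
[3] flags=1001 VC?F → skip
[4] flags=0011 → (cmp)
[5] flags=0011 CC?F → skip
[6] flags=0011 HI?T → r4=0x5e
[7] flags=0010 → (cmp)
[8] flags=0010 LE?F → skip
[9] flags=0010 GE?T → r2=0x1a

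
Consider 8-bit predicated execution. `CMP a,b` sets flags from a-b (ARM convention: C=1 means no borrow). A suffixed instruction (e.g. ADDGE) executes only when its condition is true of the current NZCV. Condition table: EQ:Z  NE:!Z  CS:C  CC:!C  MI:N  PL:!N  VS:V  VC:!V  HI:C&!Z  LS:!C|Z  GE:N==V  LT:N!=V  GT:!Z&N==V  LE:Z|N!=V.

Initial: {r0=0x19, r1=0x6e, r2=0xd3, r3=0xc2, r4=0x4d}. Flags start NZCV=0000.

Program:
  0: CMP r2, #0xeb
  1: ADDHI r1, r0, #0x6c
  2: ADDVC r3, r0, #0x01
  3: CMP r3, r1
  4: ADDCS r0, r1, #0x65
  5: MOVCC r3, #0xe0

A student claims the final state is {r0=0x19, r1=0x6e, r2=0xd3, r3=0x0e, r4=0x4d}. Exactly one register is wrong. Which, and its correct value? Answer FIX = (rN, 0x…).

FIX = (r3, 0xe0)

[0] flags=1000 → (cmp)
[1] flags=1000 HI?F → skip
[2] flags=1000 VC?T → r3=0x1a
[3] flags=1000 → (cmp)
[4] flags=1000 CS?F → skip
[5] flags=1000 CC?T → r3=0xe0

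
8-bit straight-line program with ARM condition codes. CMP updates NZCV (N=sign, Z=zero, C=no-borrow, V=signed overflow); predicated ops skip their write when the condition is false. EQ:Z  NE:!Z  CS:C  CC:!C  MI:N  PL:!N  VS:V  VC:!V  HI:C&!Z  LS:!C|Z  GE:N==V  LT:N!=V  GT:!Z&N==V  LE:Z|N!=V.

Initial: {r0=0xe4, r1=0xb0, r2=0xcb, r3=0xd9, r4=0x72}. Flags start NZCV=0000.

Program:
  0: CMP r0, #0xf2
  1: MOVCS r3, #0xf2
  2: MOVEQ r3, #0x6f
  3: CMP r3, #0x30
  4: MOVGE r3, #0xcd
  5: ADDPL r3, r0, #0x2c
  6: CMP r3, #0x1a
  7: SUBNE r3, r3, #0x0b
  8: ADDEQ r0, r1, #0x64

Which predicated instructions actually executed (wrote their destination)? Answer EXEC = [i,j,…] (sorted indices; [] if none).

[0] flags=1000 → (cmp)
[1] flags=1000 CS?F → skip
[2] flags=1000 EQ?F → skip
[3] flags=1010 → (cmp)
[4] flags=1010 GE?F → skip
[5] flags=1010 PL?F → skip
[6] flags=1010 → (cmp)
[7] flags=1010 NE?T → r3=0xce
[8] flags=1010 EQ?F → skip

EXEC = [7]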